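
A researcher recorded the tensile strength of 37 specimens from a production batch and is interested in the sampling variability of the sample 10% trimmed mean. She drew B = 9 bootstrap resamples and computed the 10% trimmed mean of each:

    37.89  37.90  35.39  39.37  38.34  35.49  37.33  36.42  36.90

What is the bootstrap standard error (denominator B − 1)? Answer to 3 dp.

SE* = 1.317

Bootstrap SE is the standard deviation of the 9 replicate 10% trimmed means.
Mean of replicates: (37.89 + 37.90 + 35.39 + 39.37 + 38.34 + 35.49 + 37.33 + 36.42 + 36.90) / 9 = 335.0300 / 9 = 37.2256
Sum of squared deviations: (+0.6644)² + (+0.6744)² + (−1.8356)² + (+2.1444)² + (+1.1144)² + (−1.7356)² + (+0.1044)² + (−0.8056)² + (−0.3256)² = 13.8842
Variance = 13.8842 / 8 = 1.7355
SE* = √1.7355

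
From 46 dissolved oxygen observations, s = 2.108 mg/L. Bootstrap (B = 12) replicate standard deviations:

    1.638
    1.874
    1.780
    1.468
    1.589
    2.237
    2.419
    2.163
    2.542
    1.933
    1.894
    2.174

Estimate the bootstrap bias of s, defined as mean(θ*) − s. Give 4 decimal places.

mean(θ*) = (1.638 + 1.874 + 1.780 + 1.468 + 1.589 + 2.237 + 2.419 + 2.163 + 2.542 + 1.933 + 1.894 + 2.174) / 12 = 1.97592
bias = 1.97592 − 2.108

bias = −0.1321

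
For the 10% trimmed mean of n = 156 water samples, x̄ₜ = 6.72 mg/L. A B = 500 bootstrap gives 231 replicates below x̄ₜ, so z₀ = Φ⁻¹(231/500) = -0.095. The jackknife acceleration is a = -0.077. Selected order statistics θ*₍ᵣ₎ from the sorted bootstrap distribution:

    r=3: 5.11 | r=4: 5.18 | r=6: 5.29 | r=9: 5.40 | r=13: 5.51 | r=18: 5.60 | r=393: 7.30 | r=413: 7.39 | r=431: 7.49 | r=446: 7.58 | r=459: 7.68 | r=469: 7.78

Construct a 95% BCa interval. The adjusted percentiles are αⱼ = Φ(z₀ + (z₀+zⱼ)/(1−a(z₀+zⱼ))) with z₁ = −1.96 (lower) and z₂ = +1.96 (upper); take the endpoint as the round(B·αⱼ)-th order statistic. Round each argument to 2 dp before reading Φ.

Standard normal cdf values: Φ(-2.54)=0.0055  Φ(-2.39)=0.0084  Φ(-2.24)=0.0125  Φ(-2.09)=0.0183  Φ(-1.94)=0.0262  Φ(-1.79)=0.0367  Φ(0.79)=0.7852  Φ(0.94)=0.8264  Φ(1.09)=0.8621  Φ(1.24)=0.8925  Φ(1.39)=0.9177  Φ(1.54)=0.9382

Lower: z₀ + z₁ = -0.095 + (-1.960) = -2.055; 1 − a(z₀+z₁) = 1 − (-0.077)(-2.055) = 0.8418; argument = -0.095 + (-2.055)/0.8418 = -2.5363 → -2.54.
α₁ = Φ(-2.54) = 0.0055; rank = round(500 × 0.0055) = 3; θ*₍3₎ = 5.11.
Upper: z₀ + z₂ = 1.865; 1 − a(z₀+z₂) = 1.1436; argument = 1.5358 → 1.54; α₂ = 0.9382; rank = 469; θ*₍469₎ = 7.78.

(5.11, 7.78)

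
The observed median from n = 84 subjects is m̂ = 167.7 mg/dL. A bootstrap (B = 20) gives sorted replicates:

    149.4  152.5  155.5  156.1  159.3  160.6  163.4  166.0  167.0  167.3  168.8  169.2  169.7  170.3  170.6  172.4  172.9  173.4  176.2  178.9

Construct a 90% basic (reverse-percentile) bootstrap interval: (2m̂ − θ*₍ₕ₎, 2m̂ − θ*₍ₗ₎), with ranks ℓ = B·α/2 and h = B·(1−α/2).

Percentile endpoints at ranks 1 and 19: θ*₍1₎ = 149.4, θ*₍19₎ = 176.2.
Basic interval reflects these around m̂:
  lower = 2 × 167.7 − 176.2 = 159.2
  upper = 2 × 167.7 − 149.4 = 186.0

(159.2, 186.0)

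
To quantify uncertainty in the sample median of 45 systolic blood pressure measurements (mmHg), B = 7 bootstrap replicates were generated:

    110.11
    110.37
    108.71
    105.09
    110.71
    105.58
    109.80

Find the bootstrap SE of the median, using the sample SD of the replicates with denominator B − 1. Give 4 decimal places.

Bootstrap SE is the standard deviation of the 7 replicate medians.
Mean of replicates: (110.11 + 110.37 + 108.71 + 105.09 + 110.71 + 105.58 + 109.80) / 7 = 760.37000 / 7 = 108.62429
Sum of squared deviations: (+1.48571)² + (+1.74571)² + (+0.08571)² + (−3.53429)² + (+2.08571)² + (−3.04429)² + (+1.17571)² = 32.75357
Variance = 32.75357 / 6 = 5.45893
SE* = √5.45893

SE* = 2.3364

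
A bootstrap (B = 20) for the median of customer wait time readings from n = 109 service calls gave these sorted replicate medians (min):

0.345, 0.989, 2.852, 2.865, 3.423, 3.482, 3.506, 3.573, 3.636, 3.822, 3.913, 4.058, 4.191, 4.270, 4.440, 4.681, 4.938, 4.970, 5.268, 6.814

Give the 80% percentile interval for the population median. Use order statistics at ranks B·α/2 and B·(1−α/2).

(0.989, 4.970)

α = 0.20; lower rank = 20 × 0.100 = 2; upper rank = 20 × 0.900 = 18.
The 2nd smallest replicate is 0.989; the 18th is 4.970.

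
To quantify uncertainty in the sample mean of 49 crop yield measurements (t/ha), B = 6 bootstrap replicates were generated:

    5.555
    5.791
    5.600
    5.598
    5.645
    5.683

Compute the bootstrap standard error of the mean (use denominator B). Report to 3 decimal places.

Bootstrap SE is the standard deviation of the 6 replicate means.
Mean of replicates: (5.555 + 5.791 + 5.600 + 5.598 + 5.645 + 5.683) / 6 = 33.8720 / 6 = 5.6453
Sum of squared deviations: (−0.0903)² + (+0.1457)² + (−0.0453)² + (−0.0473)² + (−0.0003)² + (+0.0377)² = 0.0351
Variance = 0.0351 / 6 = 0.0058
SE* = √0.0058

SE* = 0.076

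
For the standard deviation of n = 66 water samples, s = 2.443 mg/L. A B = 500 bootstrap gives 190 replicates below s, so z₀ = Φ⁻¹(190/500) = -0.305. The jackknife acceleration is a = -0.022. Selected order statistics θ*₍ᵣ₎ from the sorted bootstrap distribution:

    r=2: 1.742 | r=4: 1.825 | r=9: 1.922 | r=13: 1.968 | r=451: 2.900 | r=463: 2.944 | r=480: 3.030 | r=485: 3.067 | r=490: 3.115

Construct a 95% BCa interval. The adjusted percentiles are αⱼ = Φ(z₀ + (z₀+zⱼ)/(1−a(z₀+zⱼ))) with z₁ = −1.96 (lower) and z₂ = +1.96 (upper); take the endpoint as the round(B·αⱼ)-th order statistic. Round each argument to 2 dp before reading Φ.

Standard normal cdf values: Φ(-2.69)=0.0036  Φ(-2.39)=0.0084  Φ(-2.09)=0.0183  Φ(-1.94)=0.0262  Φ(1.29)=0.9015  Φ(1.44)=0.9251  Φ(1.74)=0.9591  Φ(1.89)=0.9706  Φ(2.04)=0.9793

Lower: z₀ + z₁ = -0.305 + (-1.960) = -2.265; 1 − a(z₀+z₁) = 1 − (-0.022)(-2.265) = 0.9502; argument = -0.305 + (-2.265)/0.9502 = -2.6888 → -2.69.
α₁ = Φ(-2.69) = 0.0036; rank = round(500 × 0.0036) = 2; θ*₍2₎ = 1.742.
Upper: z₀ + z₂ = 1.655; 1 − a(z₀+z₂) = 1.0364; argument = 1.2919 → 1.29; α₂ = 0.9015; rank = 451; θ*₍451₎ = 2.900.

(1.742, 2.900)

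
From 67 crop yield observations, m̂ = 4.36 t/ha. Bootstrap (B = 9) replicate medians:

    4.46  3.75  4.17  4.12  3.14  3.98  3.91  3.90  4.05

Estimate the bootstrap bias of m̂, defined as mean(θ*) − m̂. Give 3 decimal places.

mean(θ*) = (4.46 + 3.75 + 4.17 + 4.12 + 3.14 + 3.98 + 3.91 + 3.90 + 4.05) / 9 = 3.9422
bias = 3.9422 − 4.36

bias = −0.418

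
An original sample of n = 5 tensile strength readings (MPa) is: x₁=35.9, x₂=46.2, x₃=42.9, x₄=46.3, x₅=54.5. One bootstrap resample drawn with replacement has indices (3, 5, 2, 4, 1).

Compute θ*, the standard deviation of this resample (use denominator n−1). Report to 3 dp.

Resample values: 42.9, 54.5, 46.2, 46.3, 35.9.
Mean = 45.1600; sum of squared deviations = 180.4720
s² = 180.4720 / 4 = 45.1180
s = √45.1180 = 6.717

θ* = 6.717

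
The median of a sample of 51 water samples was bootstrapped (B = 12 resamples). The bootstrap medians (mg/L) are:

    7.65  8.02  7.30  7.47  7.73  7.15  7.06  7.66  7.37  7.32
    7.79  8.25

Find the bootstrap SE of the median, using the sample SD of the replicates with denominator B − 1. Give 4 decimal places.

SE* = 0.3535

Bootstrap SE is the standard deviation of the 12 replicate medians.
Mean of replicates: (7.65 + 8.02 + 7.30 + 7.47 + 7.73 + 7.15 + 7.06 + 7.66 + 7.37 + 7.32 + 7.79 + 8.25) / 12 = 90.77000 / 12 = 7.56417
Sum of squared deviations: (+0.08583)² + (+0.45583)² + (−0.26417)² + (−0.09417)² + (+0.16583)² + (−0.41417)² + (−0.50417)² + (+0.09583)² + (−0.19417)² + (−0.24417)² + (+0.22583)² + (+0.68583)² = 1.37489
Variance = 1.37489 / 11 = 0.12499
SE* = √0.12499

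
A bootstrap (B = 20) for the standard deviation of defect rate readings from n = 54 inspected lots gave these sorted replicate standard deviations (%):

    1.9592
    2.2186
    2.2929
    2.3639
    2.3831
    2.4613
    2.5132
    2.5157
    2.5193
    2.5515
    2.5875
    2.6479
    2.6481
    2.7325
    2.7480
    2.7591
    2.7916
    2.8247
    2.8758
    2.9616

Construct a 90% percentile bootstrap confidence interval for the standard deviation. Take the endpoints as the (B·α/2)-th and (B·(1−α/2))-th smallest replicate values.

α = 0.10; lower rank = 20 × 0.050 = 1; upper rank = 20 × 0.950 = 19.
The 1st smallest replicate is 1.9592; the 19th is 2.8758.

(1.9592, 2.8758)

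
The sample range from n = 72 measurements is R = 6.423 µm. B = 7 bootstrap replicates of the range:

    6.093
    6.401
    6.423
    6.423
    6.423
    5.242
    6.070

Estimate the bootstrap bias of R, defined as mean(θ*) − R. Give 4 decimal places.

bias = −0.2694

mean(θ*) = (6.093 + 6.401 + 6.423 + 6.423 + 6.423 + 5.242 + 6.070) / 7 = 6.15357
bias = 6.15357 − 6.423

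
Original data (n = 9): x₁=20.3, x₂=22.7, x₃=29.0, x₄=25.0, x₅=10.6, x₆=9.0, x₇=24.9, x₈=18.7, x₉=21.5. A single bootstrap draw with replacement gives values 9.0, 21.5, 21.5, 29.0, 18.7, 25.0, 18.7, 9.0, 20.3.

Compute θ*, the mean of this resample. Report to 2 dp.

θ* = 19.19

Mean = (9.0 + 21.5 + 21.5 + 29.0 + 18.7 + 25.0 + 18.7 + 9.0 + 20.3) / 9 = 172.70 / 9 = 19.19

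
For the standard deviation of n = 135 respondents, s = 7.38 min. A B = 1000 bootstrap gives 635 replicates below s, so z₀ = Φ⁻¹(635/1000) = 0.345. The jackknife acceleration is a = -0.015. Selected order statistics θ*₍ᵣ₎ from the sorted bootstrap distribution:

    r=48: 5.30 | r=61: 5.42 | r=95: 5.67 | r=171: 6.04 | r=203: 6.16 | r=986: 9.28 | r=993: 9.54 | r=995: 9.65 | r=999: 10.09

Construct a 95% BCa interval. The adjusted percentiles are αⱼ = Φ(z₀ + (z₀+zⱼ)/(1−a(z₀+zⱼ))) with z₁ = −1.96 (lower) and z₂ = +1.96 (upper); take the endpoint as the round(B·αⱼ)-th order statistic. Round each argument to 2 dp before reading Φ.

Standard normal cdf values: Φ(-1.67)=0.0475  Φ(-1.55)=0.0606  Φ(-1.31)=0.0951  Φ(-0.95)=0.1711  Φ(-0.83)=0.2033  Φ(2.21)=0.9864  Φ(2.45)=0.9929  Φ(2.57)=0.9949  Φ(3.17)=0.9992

Lower: z₀ + z₁ = 0.345 + (-1.960) = -1.615; 1 − a(z₀+z₁) = 1 − (-0.015)(-1.615) = 0.9758; argument = 0.345 + (-1.615)/0.9758 = -1.3101 → -1.31.
α₁ = Φ(-1.31) = 0.0951; rank = round(1000 × 0.0951) = 95; θ*₍95₎ = 5.67.
Upper: z₀ + z₂ = 2.305; 1 − a(z₀+z₂) = 1.0346; argument = 2.5730 → 2.57; α₂ = 0.9949; rank = 995; θ*₍995₎ = 9.65.

(5.67, 9.65)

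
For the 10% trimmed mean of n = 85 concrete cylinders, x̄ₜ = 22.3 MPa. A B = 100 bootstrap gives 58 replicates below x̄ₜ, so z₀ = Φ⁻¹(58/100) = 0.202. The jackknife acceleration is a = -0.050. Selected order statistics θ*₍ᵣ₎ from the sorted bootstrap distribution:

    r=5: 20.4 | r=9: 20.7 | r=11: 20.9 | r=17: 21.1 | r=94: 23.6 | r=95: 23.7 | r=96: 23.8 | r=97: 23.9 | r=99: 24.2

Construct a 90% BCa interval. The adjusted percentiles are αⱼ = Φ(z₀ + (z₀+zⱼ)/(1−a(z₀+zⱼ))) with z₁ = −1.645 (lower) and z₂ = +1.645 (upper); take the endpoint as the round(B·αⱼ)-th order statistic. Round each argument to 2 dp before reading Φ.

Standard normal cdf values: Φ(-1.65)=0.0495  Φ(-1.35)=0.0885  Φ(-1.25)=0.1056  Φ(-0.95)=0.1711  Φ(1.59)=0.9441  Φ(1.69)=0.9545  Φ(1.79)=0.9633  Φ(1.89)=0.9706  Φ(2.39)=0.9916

Lower: z₀ + z₁ = 0.202 + (-1.645) = -1.443; 1 − a(z₀+z₁) = 1 − (-0.050)(-1.443) = 0.9278; argument = 0.202 + (-1.443)/0.9278 = -1.3532 → -1.35.
α₁ = Φ(-1.35) = 0.0885; rank = round(100 × 0.0885) = 9; θ*₍9₎ = 20.7.
Upper: z₀ + z₂ = 1.847; 1 − a(z₀+z₂) = 1.0923; argument = 1.8929 → 1.89; α₂ = 0.9706; rank = 97; θ*₍97₎ = 23.9.

(20.7, 23.9)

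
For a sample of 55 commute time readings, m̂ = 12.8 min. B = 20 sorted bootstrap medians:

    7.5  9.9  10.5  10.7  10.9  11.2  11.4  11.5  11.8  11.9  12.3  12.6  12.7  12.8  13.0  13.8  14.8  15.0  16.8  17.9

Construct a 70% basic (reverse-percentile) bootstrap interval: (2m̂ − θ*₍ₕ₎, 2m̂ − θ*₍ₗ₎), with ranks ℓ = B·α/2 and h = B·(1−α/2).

Percentile endpoints at ranks 3 and 17: θ*₍3₎ = 10.5, θ*₍17₎ = 14.8.
Basic interval reflects these around m̂:
  lower = 2 × 12.8 − 14.8 = 10.8
  upper = 2 × 12.8 − 10.5 = 15.1

(10.8, 15.1)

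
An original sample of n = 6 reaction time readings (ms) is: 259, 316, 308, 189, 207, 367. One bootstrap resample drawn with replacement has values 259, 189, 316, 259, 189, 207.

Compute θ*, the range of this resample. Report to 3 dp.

θ* = 127.000

Range = 316 − 189 = 127.000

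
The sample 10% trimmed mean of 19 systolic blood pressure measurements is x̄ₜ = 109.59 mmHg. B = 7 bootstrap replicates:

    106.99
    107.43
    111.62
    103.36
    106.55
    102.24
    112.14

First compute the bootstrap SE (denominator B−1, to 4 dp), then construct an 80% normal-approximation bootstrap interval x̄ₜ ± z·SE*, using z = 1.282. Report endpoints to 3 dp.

(104.799, 114.381)

Mean of replicates = 107.1900; sum of squared deviations = 83.8060; SE* = √(83.8060/6) = 3.7373
Margin = 1.282 × 3.7373 = 4.7912
Interval: 109.59 ± 4.7912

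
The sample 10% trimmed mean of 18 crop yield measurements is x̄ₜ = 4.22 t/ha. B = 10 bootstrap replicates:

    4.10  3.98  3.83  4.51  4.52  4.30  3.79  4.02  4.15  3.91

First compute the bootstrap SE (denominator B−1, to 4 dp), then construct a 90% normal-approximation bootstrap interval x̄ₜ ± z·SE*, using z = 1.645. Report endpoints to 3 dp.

Mean of replicates = 4.1110; sum of squared deviations = 0.6117; SE* = √(0.6117/9) = 0.2607
Margin = 1.645 × 0.2607 = 0.4289
Interval: 4.22 ± 0.4289

(3.791, 4.649)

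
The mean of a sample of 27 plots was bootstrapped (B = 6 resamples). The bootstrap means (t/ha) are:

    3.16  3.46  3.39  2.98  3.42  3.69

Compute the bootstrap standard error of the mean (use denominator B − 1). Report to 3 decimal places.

SE* = 0.248

Bootstrap SE is the standard deviation of the 6 replicate means.
Mean of replicates: (3.16 + 3.46 + 3.39 + 2.98 + 3.42 + 3.69) / 6 = 20.1000 / 6 = 3.3500
Sum of squared deviations: (−0.1900)² + (+0.1100)² + (+0.0400)² + (−0.3700)² + (+0.0700)² + (+0.3400)² = 0.3072
Variance = 0.3072 / 5 = 0.0614
SE* = √0.0614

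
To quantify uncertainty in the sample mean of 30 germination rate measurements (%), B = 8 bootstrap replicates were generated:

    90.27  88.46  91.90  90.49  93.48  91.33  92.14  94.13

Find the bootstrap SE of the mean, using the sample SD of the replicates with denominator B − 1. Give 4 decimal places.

SE* = 1.8207

Bootstrap SE is the standard deviation of the 8 replicate means.
Mean of replicates: (90.27 + 88.46 + 91.90 + 90.49 + 93.48 + 91.33 + 92.14 + 94.13) / 8 = 732.20000 / 8 = 91.52500
Sum of squared deviations: (−1.25500)² + (−3.06500)² + (+0.37500)² + (−1.03500)² + (+1.95500)² + (−0.19500)² + (+0.61500)² + (+2.60500)² = 23.20540
Variance = 23.20540 / 7 = 3.31506
SE* = √3.31506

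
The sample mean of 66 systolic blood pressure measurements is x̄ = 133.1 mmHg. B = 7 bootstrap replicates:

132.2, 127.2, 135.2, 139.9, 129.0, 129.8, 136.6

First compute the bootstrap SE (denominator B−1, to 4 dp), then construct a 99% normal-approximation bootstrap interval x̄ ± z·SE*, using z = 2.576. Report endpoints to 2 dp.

Mean of replicates = 132.8429; sum of squared deviations = 125.7571; SE* = √(125.7571/6) = 4.5782
Margin = 2.576 × 4.5782 = 11.793
Interval: 133.1 ± 11.793

(121.31, 144.89)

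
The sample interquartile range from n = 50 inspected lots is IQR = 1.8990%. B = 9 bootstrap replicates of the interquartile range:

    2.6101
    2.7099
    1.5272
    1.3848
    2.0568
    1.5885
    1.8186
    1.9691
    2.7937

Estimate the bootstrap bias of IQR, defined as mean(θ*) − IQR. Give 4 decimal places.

mean(θ*) = (2.6101 + 2.7099 + 1.5272 + 1.3848 + 2.0568 + 1.5885 + 1.8186 + 1.9691 + 2.7937) / 9 = 2.05097
bias = 2.05097 − 1.8990

bias = +0.1520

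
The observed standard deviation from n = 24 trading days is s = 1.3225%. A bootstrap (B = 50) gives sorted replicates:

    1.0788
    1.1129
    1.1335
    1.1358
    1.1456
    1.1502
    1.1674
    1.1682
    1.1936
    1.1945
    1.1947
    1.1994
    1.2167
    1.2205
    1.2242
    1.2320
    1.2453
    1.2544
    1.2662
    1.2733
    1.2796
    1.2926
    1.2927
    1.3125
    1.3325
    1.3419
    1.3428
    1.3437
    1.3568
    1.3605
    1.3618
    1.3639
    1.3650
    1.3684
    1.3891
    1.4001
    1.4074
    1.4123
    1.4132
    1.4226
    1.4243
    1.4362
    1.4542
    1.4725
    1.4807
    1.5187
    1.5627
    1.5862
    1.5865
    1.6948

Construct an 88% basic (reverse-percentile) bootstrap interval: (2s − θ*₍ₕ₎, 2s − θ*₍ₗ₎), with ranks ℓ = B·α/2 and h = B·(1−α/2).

(1.0823, 1.5115)

Percentile endpoints at ranks 3 and 47: θ*₍3₎ = 1.1335, θ*₍47₎ = 1.5627.
Basic interval reflects these around s:
  lower = 2 × 1.3225 − 1.5627 = 1.0823
  upper = 2 × 1.3225 − 1.1335 = 1.5115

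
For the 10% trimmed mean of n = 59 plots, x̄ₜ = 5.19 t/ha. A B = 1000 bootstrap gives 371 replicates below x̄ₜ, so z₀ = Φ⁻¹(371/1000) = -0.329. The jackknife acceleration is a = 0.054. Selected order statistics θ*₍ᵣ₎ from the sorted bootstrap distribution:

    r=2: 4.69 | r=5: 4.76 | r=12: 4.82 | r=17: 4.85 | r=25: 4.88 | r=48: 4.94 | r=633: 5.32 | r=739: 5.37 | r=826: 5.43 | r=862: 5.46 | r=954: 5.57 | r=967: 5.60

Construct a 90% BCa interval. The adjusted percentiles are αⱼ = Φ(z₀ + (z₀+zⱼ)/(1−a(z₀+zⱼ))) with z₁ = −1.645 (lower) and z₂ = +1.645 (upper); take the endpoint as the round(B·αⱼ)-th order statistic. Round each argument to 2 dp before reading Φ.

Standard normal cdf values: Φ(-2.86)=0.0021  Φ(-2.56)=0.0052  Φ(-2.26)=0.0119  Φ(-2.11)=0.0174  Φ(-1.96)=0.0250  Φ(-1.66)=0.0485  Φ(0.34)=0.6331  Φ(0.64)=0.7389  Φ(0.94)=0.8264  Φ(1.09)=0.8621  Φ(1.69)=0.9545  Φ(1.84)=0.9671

(4.85, 5.46)

Lower: z₀ + z₁ = -0.329 + (-1.645) = -1.974; 1 − a(z₀+z₁) = 1 − (0.054)(-1.974) = 1.1066; argument = -0.329 + (-1.974)/1.1066 = -2.1128 → -2.11.
α₁ = Φ(-2.11) = 0.0174; rank = round(1000 × 0.0174) = 17; θ*₍17₎ = 4.85.
Upper: z₀ + z₂ = 1.316; 1 − a(z₀+z₂) = 0.9289; argument = 1.0877 → 1.09; α₂ = 0.8621; rank = 862; θ*₍862₎ = 5.46.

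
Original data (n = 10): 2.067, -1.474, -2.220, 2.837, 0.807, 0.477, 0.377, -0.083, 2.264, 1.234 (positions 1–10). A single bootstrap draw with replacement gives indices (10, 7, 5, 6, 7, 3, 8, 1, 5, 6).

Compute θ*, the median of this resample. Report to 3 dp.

θ* = 0.477

Resample values: 1.234, 0.377, 0.807, 0.477, 0.377, -2.220, -0.083, 2.067, 0.807, 0.477.
Sorted: -2.220, -0.083, 0.377, 0.377, 0.477, 0.477, 0.807, 0.807, 1.234, 2.067
Median = average of the two middle values = 0.477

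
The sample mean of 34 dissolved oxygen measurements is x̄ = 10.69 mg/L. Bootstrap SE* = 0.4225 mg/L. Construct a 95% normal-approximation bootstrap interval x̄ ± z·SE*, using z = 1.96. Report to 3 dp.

(9.862, 11.518)

Margin = 1.96 × 0.4225 = 0.8281
Interval: 10.69 ± 0.8281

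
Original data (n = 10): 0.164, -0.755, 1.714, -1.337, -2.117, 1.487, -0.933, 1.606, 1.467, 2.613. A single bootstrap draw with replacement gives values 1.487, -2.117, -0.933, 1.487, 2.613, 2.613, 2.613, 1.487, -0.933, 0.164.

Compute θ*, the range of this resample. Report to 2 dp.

Range = 2.613 − -2.117 = 4.73

θ* = 4.73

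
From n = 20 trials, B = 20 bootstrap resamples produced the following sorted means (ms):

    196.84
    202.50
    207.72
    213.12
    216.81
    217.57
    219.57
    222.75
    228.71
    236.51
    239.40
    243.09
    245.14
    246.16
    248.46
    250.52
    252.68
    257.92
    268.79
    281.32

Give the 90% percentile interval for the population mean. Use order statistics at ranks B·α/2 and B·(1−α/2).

α = 0.10; lower rank = 20 × 0.050 = 1; upper rank = 20 × 0.950 = 19.
The 1st smallest replicate is 196.84; the 19th is 268.79.

(196.84, 268.79)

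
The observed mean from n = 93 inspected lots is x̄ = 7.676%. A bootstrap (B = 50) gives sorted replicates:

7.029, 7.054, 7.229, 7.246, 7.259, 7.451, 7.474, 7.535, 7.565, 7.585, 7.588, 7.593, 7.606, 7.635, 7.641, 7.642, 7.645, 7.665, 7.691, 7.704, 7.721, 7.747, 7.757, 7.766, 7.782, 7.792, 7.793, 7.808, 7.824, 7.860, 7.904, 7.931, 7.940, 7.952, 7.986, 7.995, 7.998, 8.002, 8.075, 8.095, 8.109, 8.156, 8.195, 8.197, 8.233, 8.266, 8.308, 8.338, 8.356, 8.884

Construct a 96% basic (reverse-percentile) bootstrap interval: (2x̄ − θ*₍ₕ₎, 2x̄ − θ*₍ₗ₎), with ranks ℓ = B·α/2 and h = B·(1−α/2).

(6.996, 8.323)

Percentile endpoints at ranks 1 and 49: θ*₍1₎ = 7.029, θ*₍49₎ = 8.356.
Basic interval reflects these around x̄:
  lower = 2 × 7.676 − 8.356 = 6.996
  upper = 2 × 7.676 − 7.029 = 8.323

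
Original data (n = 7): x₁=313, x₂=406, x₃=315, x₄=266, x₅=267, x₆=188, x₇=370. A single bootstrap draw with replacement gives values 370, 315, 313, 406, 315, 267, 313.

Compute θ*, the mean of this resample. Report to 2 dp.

Mean = (370 + 315 + 313 + 406 + 315 + 267 + 313) / 7 = 2299.0 / 7 = 328.43

θ* = 328.43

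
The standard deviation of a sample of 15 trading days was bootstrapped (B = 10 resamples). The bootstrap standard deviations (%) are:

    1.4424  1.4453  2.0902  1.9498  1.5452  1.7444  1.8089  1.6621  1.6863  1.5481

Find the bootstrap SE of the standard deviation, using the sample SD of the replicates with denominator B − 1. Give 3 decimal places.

Bootstrap SE is the standard deviation of the 10 replicate standard deviations.
Mean of replicates: (1.4424 + 1.4453 + 2.0902 + 1.9498 + 1.5452 + 1.7444 + 1.8089 + 1.6621 + 1.6863 + 1.5481) / 10 = 16.92270 / 10 = 1.69227
Sum of squared deviations: (−0.24987)² + (−0.24697)² + (+0.39793)² + (+0.25753)² + (−0.14707)² + (+0.05213)² + (+0.11663)² + (−0.03017)² + (−0.00597)² + (−0.14417)² = 0.40778
Variance = 0.40778 / 9 = 0.04531
SE* = √0.04531

SE* = 0.213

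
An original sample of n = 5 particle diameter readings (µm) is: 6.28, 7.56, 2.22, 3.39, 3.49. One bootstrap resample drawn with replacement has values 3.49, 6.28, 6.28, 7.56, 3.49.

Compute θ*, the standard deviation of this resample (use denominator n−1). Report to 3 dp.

θ* = 1.838

Mean = 5.4200; sum of squared deviations = 13.5086
s² = 13.5086 / 4 = 3.3771
s = √3.3771 = 1.838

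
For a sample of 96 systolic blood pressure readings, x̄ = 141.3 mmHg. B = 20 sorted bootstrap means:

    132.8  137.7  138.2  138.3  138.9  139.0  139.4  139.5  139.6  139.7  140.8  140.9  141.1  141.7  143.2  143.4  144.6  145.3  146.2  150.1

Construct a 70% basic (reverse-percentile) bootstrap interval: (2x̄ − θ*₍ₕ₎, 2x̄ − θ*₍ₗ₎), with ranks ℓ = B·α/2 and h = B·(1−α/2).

Percentile endpoints at ranks 3 and 17: θ*₍3₎ = 138.2, θ*₍17₎ = 144.6.
Basic interval reflects these around x̄:
  lower = 2 × 141.3 − 144.6 = 138.0
  upper = 2 × 141.3 − 138.2 = 144.4

(138.0, 144.4)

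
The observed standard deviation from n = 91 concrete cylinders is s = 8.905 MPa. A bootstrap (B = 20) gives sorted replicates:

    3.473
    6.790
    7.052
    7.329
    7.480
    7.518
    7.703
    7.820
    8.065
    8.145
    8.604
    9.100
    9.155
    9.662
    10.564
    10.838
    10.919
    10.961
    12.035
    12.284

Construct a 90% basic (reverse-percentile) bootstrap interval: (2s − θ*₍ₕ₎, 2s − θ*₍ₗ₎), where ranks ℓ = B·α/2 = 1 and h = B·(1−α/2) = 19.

(5.775, 14.337)

Percentile endpoints at ranks 1 and 19: θ*₍1₎ = 3.473, θ*₍19₎ = 12.035.
Basic interval reflects these around s:
  lower = 2 × 8.905 − 12.035 = 5.775
  upper = 2 × 8.905 − 3.473 = 14.337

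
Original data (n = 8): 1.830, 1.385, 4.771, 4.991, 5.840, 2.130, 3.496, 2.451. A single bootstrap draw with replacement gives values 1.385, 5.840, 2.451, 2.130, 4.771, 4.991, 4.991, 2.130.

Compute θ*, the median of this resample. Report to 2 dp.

θ* = 3.61

Sorted: 1.385, 2.130, 2.130, 2.451, 4.771, 4.991, 4.991, 5.840
Median = average of the two middle values = 3.61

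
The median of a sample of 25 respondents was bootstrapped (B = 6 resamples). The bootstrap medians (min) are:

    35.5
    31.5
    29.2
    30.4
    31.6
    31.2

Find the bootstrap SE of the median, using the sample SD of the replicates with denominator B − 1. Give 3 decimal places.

SE* = 2.125

Bootstrap SE is the standard deviation of the 6 replicate medians.
Mean of replicates: (35.5 + 31.5 + 29.2 + 30.4 + 31.6 + 31.2) / 6 = 189.4000 / 6 = 31.5667
Sum of squared deviations: (+3.9333)² + (−0.0667)² + (−2.3667)² + (−1.1667)² + (+0.0333)² + (−0.3667)² = 22.5733
Variance = 22.5733 / 5 = 4.5147
SE* = √4.5147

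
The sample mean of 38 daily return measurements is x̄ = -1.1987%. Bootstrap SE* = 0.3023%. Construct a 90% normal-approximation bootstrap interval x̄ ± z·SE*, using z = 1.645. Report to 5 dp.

(-1.69598, -0.70142)

Margin = 1.645 × 0.3023 = 0.497284
Interval: -1.1987 ± 0.497284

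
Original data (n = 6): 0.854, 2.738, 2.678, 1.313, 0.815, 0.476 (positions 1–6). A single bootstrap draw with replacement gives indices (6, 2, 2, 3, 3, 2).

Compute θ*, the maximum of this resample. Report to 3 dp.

Resample values: 0.476, 2.738, 2.738, 2.678, 2.678, 2.738.
Maximum = 2.738

θ* = 2.738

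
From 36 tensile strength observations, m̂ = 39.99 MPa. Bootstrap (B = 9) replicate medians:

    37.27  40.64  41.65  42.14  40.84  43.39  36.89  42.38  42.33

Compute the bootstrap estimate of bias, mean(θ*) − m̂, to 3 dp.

mean(θ*) = (37.27 + 40.64 + 41.65 + 42.14 + 40.84 + 43.39 + 36.89 + 42.38 + 42.33) / 9 = 40.8367
bias = 40.8367 − 39.99

bias = +0.847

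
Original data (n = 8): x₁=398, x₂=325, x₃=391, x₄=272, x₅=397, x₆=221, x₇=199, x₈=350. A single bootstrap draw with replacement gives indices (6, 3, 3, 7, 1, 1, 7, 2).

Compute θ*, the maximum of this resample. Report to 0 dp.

Resample values: 221, 391, 391, 199, 398, 398, 199, 325.
Maximum = 398

θ* = 398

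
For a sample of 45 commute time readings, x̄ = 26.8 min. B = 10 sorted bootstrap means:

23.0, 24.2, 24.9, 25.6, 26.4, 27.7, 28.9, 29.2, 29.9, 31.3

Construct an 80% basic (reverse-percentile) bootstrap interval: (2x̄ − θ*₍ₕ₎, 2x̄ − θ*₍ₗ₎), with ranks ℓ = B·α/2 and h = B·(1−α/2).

(23.7, 30.6)

Percentile endpoints at ranks 1 and 9: θ*₍1₎ = 23.0, θ*₍9₎ = 29.9.
Basic interval reflects these around x̄:
  lower = 2 × 26.8 − 29.9 = 23.7
  upper = 2 × 26.8 − 23.0 = 30.6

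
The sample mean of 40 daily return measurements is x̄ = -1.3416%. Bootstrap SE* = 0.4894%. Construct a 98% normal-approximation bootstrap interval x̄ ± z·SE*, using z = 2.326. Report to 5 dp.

(-2.47994, -0.20326)

Margin = 2.326 × 0.4894 = 1.138344
Interval: -1.3416 ± 1.138344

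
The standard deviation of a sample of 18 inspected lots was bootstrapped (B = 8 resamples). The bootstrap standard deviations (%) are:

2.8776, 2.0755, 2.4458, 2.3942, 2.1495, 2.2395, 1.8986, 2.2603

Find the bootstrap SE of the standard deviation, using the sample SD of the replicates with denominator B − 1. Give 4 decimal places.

SE* = 0.2934

Bootstrap SE is the standard deviation of the 8 replicate standard deviations.
Mean of replicates: (2.8776 + 2.0755 + 2.4458 + 2.3942 + 2.1495 + 2.2395 + 1.8986 + 2.2603) / 8 = 18.34100 / 8 = 2.29263
Sum of squared deviations: (+0.58498)² + (−0.21713)² + (+0.15318)² + (+0.10157)² + (−0.14312)² + (−0.05313)² + (−0.39403)² + (−0.03233)² = 0.60273
Variance = 0.60273 / 7 = 0.08610
SE* = √0.08610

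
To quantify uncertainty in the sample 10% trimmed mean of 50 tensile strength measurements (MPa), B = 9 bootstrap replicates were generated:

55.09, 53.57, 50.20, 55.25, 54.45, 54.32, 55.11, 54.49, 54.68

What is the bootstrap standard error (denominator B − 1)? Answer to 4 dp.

Bootstrap SE is the standard deviation of the 9 replicate 10% trimmed means.
Mean of replicates: (55.09 + 53.57 + 50.20 + 55.25 + 54.45 + 54.32 + 55.11 + 54.49 + 54.68) / 9 = 487.16000 / 9 = 54.12889
Sum of squared deviations: (+0.96111)² + (−0.55889)² + (−3.92889)² + (+1.12111)² + (+0.32111)² + (+0.19111)² + (+0.98111)² + (+0.36111)² + (+0.55111)² = 19.46549
Variance = 19.46549 / 8 = 2.43319
SE* = √2.43319

SE* = 1.5599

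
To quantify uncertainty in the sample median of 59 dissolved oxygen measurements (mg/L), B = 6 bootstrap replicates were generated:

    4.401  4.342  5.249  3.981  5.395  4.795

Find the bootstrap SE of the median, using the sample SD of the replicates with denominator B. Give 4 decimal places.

SE* = 0.5046

Bootstrap SE is the standard deviation of the 6 replicate medians.
Mean of replicates: (4.401 + 4.342 + 5.249 + 3.981 + 5.395 + 4.795) / 6 = 28.16300 / 6 = 4.69383
Sum of squared deviations: (−0.29283)² + (−0.35183)² + (+0.55517)² + (−0.71283)² + (+0.70117)² + (+0.10117)² = 1.52775
Variance = 1.52775 / 6 = 0.25462
SE* = √0.25462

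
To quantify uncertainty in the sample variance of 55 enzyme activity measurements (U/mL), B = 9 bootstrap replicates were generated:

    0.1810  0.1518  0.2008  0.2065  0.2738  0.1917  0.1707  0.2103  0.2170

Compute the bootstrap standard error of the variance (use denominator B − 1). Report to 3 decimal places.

SE* = 0.034

Bootstrap SE is the standard deviation of the 9 replicate variances.
Mean of replicates: (0.1810 + 0.1518 + 0.2008 + 0.2065 + 0.2738 + 0.1917 + 0.1707 + 0.2103 + 0.2170) / 9 = 1.80360 / 9 = 0.20040
Sum of squared deviations: (−0.01940)² + (−0.04860)² + (+0.00040)² + (+0.00610)² + (+0.07340)² + (−0.00870)² + (−0.02970)² + (+0.00990)² + (+0.01660)² = 0.00949
Variance = 0.00949 / 8 = 0.00119
SE* = √0.00119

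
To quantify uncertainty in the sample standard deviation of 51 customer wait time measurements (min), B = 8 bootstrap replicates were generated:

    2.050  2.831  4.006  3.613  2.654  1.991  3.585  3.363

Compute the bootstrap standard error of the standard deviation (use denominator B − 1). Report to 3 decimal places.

SE* = 0.749

Bootstrap SE is the standard deviation of the 8 replicate standard deviations.
Mean of replicates: (2.050 + 2.831 + 4.006 + 3.613 + 2.654 + 1.991 + 3.585 + 3.363) / 8 = 24.0930 / 8 = 3.0116
Sum of squared deviations: (−0.9616)² + (−0.1806)² + (+0.9944)² + (+0.6014)² + (−0.3576)² + (−1.0206)² + (+0.5734)² + (+0.3514)² = 3.9296
Variance = 3.9296 / 7 = 0.5614
SE* = √0.5614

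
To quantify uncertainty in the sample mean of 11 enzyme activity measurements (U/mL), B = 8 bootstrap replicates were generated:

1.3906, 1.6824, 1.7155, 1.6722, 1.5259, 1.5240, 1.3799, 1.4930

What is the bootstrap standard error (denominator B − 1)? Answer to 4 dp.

SE* = 0.1302

Bootstrap SE is the standard deviation of the 8 replicate means.
Mean of replicates: (1.3906 + 1.6824 + 1.7155 + 1.6722 + 1.5259 + 1.5240 + 1.3799 + 1.4930) / 8 = 12.38350 / 8 = 1.54794
Sum of squared deviations: (−0.15734)² + (+0.13446)² + (+0.16756)² + (+0.12426)² + (−0.02204)² + (−0.02394)² + (−0.16804)² + (−0.05494)² = 0.11867
Variance = 0.11867 / 7 = 0.01695
SE* = √0.01695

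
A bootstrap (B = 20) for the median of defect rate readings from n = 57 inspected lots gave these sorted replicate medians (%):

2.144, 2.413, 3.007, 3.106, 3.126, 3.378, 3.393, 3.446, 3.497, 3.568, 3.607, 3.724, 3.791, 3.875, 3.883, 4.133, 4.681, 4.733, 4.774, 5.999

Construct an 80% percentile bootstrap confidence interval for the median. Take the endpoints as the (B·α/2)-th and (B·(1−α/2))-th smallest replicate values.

α = 0.20; lower rank = 20 × 0.100 = 2; upper rank = 20 × 0.900 = 18.
The 2nd smallest replicate is 2.413; the 18th is 4.733.

(2.413, 4.733)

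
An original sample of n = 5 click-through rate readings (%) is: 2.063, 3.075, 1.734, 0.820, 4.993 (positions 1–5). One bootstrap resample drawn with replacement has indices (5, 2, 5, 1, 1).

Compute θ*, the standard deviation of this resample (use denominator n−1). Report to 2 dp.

θ* = 1.48

Resample values: 4.993, 3.075, 4.993, 2.063, 2.063.
Mean = 3.4374; sum of squared deviations = 8.7491
s² = 8.7491 / 4 = 2.1873
s = √2.1873 = 1.48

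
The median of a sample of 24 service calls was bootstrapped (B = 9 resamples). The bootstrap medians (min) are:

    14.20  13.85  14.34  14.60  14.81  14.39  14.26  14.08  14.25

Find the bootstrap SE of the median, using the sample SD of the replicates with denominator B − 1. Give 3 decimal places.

SE* = 0.279

Bootstrap SE is the standard deviation of the 9 replicate medians.
Mean of replicates: (14.20 + 13.85 + 14.34 + 14.60 + 14.81 + 14.39 + 14.26 + 14.08 + 14.25) / 9 = 128.7800 / 9 = 14.3089
Sum of squared deviations: (−0.1089)² + (−0.4589)² + (+0.0311)² + (+0.2911)² + (+0.5011)² + (+0.0811)² + (−0.0489)² + (−0.2289)² + (−0.0589)² = 0.6241
Variance = 0.6241 / 8 = 0.0780
SE* = √0.0780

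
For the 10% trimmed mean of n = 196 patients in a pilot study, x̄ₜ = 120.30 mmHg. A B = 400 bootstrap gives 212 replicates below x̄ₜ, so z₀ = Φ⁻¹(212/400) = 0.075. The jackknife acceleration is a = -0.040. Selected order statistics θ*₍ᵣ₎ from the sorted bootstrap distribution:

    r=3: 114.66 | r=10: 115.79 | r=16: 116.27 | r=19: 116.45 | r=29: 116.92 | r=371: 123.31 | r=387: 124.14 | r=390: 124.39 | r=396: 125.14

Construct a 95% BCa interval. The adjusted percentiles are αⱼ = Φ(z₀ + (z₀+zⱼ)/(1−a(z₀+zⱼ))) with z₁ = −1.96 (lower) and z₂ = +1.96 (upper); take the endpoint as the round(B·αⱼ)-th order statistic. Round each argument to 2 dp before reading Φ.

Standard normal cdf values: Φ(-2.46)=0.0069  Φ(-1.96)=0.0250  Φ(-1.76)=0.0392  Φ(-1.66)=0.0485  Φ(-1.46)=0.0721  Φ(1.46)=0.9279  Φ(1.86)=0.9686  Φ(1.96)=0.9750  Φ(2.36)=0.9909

(115.79, 124.39)

Lower: z₀ + z₁ = 0.075 + (-1.960) = -1.885; 1 − a(z₀+z₁) = 1 − (-0.040)(-1.885) = 0.9246; argument = 0.075 + (-1.885)/0.9246 = -1.9637 → -1.96.
α₁ = Φ(-1.96) = 0.0250; rank = round(400 × 0.0250) = 10; θ*₍10₎ = 115.79.
Upper: z₀ + z₂ = 2.035; 1 − a(z₀+z₂) = 1.0814; argument = 1.9568 → 1.96; α₂ = 0.9750; rank = 390; θ*₍390₎ = 124.39.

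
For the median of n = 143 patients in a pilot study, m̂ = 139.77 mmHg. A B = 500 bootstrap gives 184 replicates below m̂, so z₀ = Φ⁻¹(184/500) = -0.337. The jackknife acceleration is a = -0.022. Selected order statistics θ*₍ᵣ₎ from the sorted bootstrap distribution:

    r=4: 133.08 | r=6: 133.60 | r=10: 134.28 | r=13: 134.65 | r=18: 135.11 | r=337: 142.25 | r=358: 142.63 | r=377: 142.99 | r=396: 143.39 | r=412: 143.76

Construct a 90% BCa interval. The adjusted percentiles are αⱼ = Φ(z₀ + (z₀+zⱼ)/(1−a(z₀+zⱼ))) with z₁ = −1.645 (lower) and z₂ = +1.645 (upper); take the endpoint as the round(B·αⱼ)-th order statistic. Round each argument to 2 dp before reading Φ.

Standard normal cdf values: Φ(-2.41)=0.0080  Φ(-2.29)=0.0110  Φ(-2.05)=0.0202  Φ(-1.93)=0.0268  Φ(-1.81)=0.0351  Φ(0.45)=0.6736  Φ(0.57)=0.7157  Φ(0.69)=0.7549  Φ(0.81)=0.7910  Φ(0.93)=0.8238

(133.08, 143.76)

Lower: z₀ + z₁ = -0.337 + (-1.645) = -1.982; 1 − a(z₀+z₁) = 1 − (-0.022)(-1.982) = 0.9564; argument = -0.337 + (-1.982)/0.9564 = -2.4094 → -2.41.
α₁ = Φ(-2.41) = 0.0080; rank = round(500 × 0.0080) = 4; θ*₍4₎ = 133.08.
Upper: z₀ + z₂ = 1.308; 1 − a(z₀+z₂) = 1.0288; argument = 0.9344 → 0.93; α₂ = 0.8238; rank = 412; θ*₍412₎ = 143.76.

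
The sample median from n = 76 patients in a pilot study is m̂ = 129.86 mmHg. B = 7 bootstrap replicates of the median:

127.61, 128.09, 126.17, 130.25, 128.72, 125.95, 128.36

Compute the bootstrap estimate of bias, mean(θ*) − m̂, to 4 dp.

bias = −1.9814

mean(θ*) = (127.61 + 128.09 + 126.17 + 130.25 + 128.72 + 125.95 + 128.36) / 7 = 127.87857
bias = 127.87857 − 129.86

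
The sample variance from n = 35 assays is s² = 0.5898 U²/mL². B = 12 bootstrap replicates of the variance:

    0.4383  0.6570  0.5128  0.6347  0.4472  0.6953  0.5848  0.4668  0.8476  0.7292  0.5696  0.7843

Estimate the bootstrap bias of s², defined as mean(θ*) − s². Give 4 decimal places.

mean(θ*) = (0.4383 + 0.6570 + 0.5128 + 0.6347 + 0.4472 + 0.6953 + 0.5848 + 0.4668 + 0.8476 + 0.7292 + 0.5696 + 0.7843) / 12 = 0.61397
bias = 0.61397 − 0.5898

bias = +0.0242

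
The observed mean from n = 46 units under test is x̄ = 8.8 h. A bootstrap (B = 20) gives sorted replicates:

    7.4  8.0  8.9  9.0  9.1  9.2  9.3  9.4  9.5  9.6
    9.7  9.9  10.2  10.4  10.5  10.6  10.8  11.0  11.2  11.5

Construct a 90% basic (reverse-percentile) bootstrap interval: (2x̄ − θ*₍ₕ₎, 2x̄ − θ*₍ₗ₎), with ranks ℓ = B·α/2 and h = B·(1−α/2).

(6.4, 10.2)

Percentile endpoints at ranks 1 and 19: θ*₍1₎ = 7.4, θ*₍19₎ = 11.2.
Basic interval reflects these around x̄:
  lower = 2 × 8.8 − 11.2 = 6.4
  upper = 2 × 8.8 − 7.4 = 10.2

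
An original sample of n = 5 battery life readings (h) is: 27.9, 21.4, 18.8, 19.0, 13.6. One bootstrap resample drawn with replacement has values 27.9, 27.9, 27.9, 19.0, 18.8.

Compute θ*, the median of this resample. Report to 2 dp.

θ* = 27.90

Sorted: 18.8, 19.0, 27.9, 27.9, 27.9
Median = middle value = 27.90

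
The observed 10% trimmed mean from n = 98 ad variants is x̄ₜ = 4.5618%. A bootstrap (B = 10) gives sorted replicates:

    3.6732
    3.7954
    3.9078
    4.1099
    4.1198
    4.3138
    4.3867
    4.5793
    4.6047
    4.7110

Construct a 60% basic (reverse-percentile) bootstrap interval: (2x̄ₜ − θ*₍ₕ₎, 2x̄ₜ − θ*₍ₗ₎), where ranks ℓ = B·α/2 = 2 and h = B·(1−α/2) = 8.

Percentile endpoints at ranks 2 and 8: θ*₍2₎ = 3.7954, θ*₍8₎ = 4.5793.
Basic interval reflects these around x̄ₜ:
  lower = 2 × 4.5618 − 4.5793 = 4.5443
  upper = 2 × 4.5618 − 3.7954 = 5.3282

(4.5443, 5.3282)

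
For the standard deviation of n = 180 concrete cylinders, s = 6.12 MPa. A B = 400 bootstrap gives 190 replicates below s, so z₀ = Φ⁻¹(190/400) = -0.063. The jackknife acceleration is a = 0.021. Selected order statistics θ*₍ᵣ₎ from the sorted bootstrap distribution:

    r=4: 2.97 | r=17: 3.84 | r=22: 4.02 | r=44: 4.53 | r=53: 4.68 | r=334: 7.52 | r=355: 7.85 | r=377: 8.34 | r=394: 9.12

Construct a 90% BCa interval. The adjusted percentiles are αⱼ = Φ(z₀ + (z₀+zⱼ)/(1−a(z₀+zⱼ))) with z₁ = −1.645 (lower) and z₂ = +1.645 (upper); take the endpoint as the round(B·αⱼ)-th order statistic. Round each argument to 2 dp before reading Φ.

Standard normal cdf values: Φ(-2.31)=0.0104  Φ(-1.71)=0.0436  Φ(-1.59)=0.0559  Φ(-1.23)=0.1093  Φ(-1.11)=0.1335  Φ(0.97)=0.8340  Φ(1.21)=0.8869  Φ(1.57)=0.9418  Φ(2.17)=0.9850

Lower: z₀ + z₁ = -0.063 + (-1.645) = -1.708; 1 − a(z₀+z₁) = 1 − (0.021)(-1.708) = 1.0359; argument = -0.063 + (-1.708)/1.0359 = -1.7119 → -1.71.
α₁ = Φ(-1.71) = 0.0436; rank = round(400 × 0.0436) = 17; θ*₍17₎ = 3.84.
Upper: z₀ + z₂ = 1.582; 1 − a(z₀+z₂) = 0.9668; argument = 1.5734 → 1.57; α₂ = 0.9418; rank = 377; θ*₍377₎ = 8.34.

(3.84, 8.34)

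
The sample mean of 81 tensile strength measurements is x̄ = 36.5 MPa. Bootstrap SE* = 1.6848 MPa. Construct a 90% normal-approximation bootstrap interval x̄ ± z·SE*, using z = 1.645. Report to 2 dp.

Margin = 1.645 × 1.6848 = 2.771
Interval: 36.5 ± 2.771

(33.73, 39.27)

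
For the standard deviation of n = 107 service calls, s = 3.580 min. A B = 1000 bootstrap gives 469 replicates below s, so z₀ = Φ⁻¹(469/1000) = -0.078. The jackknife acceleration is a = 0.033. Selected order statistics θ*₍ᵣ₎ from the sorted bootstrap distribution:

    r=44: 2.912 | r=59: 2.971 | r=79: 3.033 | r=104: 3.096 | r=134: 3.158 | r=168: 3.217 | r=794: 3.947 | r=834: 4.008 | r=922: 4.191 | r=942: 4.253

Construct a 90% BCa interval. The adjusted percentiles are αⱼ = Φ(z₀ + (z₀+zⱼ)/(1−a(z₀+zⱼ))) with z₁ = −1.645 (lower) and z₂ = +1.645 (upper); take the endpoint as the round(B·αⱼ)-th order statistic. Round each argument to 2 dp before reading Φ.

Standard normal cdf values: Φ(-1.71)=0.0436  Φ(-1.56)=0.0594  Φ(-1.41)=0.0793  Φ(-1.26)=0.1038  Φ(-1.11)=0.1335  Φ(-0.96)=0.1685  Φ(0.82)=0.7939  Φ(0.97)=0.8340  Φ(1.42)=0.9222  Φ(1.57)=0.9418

Lower: z₀ + z₁ = -0.078 + (-1.645) = -1.723; 1 − a(z₀+z₁) = 1 − (0.033)(-1.723) = 1.0569; argument = -0.078 + (-1.723)/1.0569 = -1.7083 → -1.71.
α₁ = Φ(-1.71) = 0.0436; rank = round(1000 × 0.0436) = 44; θ*₍44₎ = 2.912.
Upper: z₀ + z₂ = 1.567; 1 − a(z₀+z₂) = 0.9483; argument = 1.5744 → 1.57; α₂ = 0.9418; rank = 942; θ*₍942₎ = 4.253.

(2.912, 4.253)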